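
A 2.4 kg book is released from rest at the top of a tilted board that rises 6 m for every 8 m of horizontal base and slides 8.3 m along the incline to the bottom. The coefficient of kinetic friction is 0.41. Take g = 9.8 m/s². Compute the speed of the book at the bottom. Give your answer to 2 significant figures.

6.7 m/s

The weight component along the incline is mg sin 36.87° = 14.112 N and the normal force is N = mg cos 36.87° = 18.816 N.
Friction up the slope is f = μN = 0.41 × 18.816 = 7.715 N, so the net downslope force is 14.112 − 7.715 = 6.397 N and a = 6.397 / 2.4 = 2.6654 m/s².
Starting from rest over a distance of 8.3 m, v² = 2aL = 2 × 2.6654 × 8.3 = 44.2456, so v = 6.6517 m/s.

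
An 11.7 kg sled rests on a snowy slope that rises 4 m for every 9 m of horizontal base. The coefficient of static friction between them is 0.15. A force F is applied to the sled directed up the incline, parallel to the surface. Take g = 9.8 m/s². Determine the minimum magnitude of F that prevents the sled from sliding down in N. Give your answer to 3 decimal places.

The normal force is N = mg cos 23.96° = 104.778 N. With F at its minimum the sled is on the verge of sliding down, so static friction is at its maximum μ_s N = 0.15 × 104.778 = 15.717 N and acts up the slope.
Equilibrium along the incline: F + μ_s N = mg sin 23.96°, so F = 46.568 − 15.717 = 30.851 N.

30.851 N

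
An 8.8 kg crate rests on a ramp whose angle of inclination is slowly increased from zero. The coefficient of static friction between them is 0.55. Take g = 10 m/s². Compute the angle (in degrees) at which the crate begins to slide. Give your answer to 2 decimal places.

At the threshold of sliding, static friction is at its maximum μ_s N and exactly balances the weight component along the incline: mg sin θ = μ_s mg cos θ.
Hence tan θ = μ_s = 0.55, so θ = arctan(0.55) = 28.8108°.

28.81°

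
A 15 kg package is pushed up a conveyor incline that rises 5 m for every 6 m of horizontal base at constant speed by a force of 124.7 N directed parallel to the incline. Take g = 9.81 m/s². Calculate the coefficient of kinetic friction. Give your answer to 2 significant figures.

0.27

At constant speed ΣF = 0 along the incline. The applied 124.7 N acts up the slope; the weight component mg sin 39.81° = 94.203 N and kinetic friction μN both act down the slope.
So 124.7 = 94.203 + μ × 113.044, giving μ = (124.7 − 94.203) / 113.044 = 0.2698.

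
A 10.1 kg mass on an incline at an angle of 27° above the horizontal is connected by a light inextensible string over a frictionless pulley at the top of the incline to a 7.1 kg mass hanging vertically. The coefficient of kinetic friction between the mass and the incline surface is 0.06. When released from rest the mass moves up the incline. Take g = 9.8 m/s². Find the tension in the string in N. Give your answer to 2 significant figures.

For the mass on the incline: the weight component along the slope is m₁g sin 27° = 10.1 × 9.8 × 0.4540 = 44.937 N and the normal force is N = m₁g cos 27° = 88.192 N.
Kinetic friction opposes the mass's motion up the incline: f = μN = 0.06 × 88.192 = 5.292 N acting down the slope.
Newton's second law for the mass (up-slope positive): T − 44.937 − 5.292 = 10.1 a. For the hanging mass (downward positive): 7.1 × 9.8 − T = 7.1 a.
Adding the two equations eliminates T: 19.351 = 17.2 a, so a = 1.1251 m/s².
Then from the hanging mass's equation, T = 7.1 × (9.8 − 1.1251) = 61.592 N.

62 N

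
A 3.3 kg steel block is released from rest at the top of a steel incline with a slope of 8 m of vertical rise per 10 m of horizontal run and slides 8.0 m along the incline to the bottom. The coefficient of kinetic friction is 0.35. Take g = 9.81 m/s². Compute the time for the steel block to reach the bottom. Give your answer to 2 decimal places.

The weight component along the incline is mg sin 38.66° = 20.223 N and the normal force is N = mg cos 38.66° = 25.279 N.
Friction up the slope is f = μN = 0.35 × 25.279 = 8.848 N, so the net downslope force is 20.223 − 8.848 = 11.375 N and a = 11.375 / 3.3 = 3.4470 m/s².
Starting from rest, L = ½at², so t = √(2L/a) = √(2 × 8.0 / 3.4470) = 2.1545 s.

2.15 s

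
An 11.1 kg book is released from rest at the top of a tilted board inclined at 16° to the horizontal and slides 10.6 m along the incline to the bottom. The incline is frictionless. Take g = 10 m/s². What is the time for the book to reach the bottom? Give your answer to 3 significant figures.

2.77 s

The weight component along the incline is mg sin 16° = 30.596 N and the normal force is N = mg cos 16° = 106.700 N.
With no friction, a = g sin 16° = 2.7564 m/s².
Starting from rest, L = ½at², so t = √(2L/a) = √(2 × 10.6 / 2.7564) = 2.7733 s.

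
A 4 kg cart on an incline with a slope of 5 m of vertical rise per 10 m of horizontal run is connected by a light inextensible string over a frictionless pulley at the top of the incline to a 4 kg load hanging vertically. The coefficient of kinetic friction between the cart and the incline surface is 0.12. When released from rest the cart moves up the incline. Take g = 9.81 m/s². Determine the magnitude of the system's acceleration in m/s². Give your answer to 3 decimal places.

2.185 m/s²

For the cart on the incline: the weight component along the slope is m₁g sin 26.57° = 4 × 9.81 × 0.4472 = 17.548 N and the normal force is N = m₁g cos 26.57° = 35.097 N.
Kinetic friction opposes the cart's motion up the incline: f = μN = 0.12 × 35.097 = 4.212 N acting down the slope.
Newton's second law for the cart (up-slope positive): T − 17.548 − 4.212 = 4 a. For the hanging load (downward positive): 4 × 9.81 − T = 4 a.
Adding the two equations eliminates T: 17.480 = 8 a, so a = 2.1850 m/s².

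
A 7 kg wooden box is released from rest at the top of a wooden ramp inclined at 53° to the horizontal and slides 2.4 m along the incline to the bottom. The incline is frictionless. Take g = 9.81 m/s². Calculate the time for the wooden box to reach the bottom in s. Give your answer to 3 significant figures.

The weight component along the incline is mg sin 53° = 54.842 N and the normal force is N = mg cos 53° = 41.327 N.
With no friction, a = g sin 53° = 7.8346 m/s².
Starting from rest, L = ½at², so t = √(2L/a) = √(2 × 2.4 / 7.8346) = 0.7827 s.

0.783 s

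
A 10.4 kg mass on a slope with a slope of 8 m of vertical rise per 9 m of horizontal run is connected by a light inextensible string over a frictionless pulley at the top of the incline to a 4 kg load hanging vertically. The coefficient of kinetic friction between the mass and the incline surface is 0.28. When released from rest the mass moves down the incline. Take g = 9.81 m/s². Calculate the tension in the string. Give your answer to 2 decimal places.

For the mass on the incline: the weight component along the slope is m₁g sin 41.63° = 10.4 × 9.81 × 0.6644 = 67.785 N and the normal force is N = m₁g cos 41.63° = 76.254 N.
Kinetic friction opposes the mass's motion down the incline: f = μN = 0.28 × 76.254 = 21.351 N acting up the slope.
Newton's second law for the mass (down-slope positive): 67.785 − 21.351 − T = 10.4 a. For the hanging load (upward positive): T − 4 × 9.81 = 4 a.
Adding the two equations eliminates T: 7.194 = 14.4 a, so a = 0.4996 m/s².
Then from the hanging load's equation, T = 4 × (9.81 + 0.4996) = 41.238 N.

41.24 N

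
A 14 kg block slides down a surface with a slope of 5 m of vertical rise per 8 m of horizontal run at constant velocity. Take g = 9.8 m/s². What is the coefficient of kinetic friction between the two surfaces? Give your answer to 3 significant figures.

0.625

At constant velocity the net force along the incline is zero: mg sin 32.01° = μ mg cos 32.01°.
So μ = tan 32.01° = 0.5300 / 0.8480 = 0.6250.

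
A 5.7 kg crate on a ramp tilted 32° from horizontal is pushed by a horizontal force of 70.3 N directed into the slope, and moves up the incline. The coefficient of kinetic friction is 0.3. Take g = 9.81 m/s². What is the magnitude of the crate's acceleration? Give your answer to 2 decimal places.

The horizontal push has components F cos 32° = 70.3 × 0.8480 = 59.614 N up the incline and F sin 32° = 70.3 × 0.5299 = 37.252 N pressing into the surface.
The normal force is therefore N = mg cos 32° + F sin 32° = 47.418 + 37.252 = 84.670 N, and kinetic friction down the slope is μN = 0.3 × 84.670 = 25.401 N.
Along the incline: F cos 32° − mg sin 32° − μN = ma, so 59.614 − 29.630 − 25.401 = 5.7 a, giving a = 0.8040 m/s².

0.80 m/s²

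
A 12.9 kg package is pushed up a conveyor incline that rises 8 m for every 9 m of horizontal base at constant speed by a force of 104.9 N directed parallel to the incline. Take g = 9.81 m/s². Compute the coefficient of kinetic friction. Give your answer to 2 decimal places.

0.22

At constant speed ΣF = 0 along the incline. The applied 104.9 N acts up the slope; the weight component mg sin 41.63° = 84.075 N and kinetic friction μN both act down the slope.
So 104.9 = 84.075 + μ × 94.584, giving μ = (104.9 − 84.075) / 94.584 = 0.2202.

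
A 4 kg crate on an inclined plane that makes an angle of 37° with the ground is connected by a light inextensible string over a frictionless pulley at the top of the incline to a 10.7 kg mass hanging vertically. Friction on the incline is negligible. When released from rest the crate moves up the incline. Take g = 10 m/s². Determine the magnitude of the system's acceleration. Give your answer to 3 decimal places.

For the crate on the incline: the weight component along the slope is m₁g sin 37° = 4 × 10 × 0.6018 = 24.072 N and the normal force is N = m₁g cos 37° = 31.945 N.
Newton's second law for the crate (up-slope positive): T − 24.072 = 4 a. For the hanging mass (downward positive): 10.7 × 10 − T = 10.7 a.
Adding the two equations eliminates T: 82.928 = 14.7 a, so a = 5.6414 m/s².

5.641 m/s²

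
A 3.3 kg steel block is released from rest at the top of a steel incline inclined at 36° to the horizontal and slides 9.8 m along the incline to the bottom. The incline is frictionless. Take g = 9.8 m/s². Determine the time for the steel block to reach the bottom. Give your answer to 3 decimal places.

1.845 s

The weight component along the incline is mg sin 36° = 19.009 N and the normal force is N = mg cos 36° = 26.164 N.
With no friction, a = g sin 36° = 5.7603 m/s².
Starting from rest, L = ½at², so t = √(2L/a) = √(2 × 9.8 / 5.7603) = 1.8446 s.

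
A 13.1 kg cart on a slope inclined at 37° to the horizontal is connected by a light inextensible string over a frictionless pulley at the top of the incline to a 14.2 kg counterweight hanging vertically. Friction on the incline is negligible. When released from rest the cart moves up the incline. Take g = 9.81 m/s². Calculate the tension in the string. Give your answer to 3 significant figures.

107 N

For the cart on the incline: the weight component along the slope is m₁g sin 37° = 13.1 × 9.81 × 0.6018 = 77.338 N and the normal force is N = m₁g cos 37° = 102.633 N.
Newton's second law for the cart (up-slope positive): T − 77.338 = 13.1 a. For the hanging counterweight (downward positive): 14.2 × 9.81 − T = 14.2 a.
Adding the two equations eliminates T: 61.964 = 27.3 a, so a = 2.2697 m/s².
Then from the hanging counterweight's equation, T = 14.2 × (9.81 − 2.2697) = 107.072 N.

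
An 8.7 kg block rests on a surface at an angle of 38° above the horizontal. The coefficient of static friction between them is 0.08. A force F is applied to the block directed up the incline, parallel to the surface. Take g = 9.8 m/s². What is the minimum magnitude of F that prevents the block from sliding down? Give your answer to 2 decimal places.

The normal force is N = mg cos 38° = 67.186 N. With F at its minimum the block is on the verge of sliding down, so static friction is at its maximum μ_s N = 0.08 × 67.186 = 5.375 N and acts up the slope.
Equilibrium along the incline: F + μ_s N = mg sin 38°, so F = 52.491 − 5.375 = 47.116 N.

47.12 N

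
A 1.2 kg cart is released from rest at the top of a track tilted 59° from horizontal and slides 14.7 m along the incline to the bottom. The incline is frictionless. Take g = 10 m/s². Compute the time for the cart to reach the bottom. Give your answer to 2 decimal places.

1.85 s

The weight component along the incline is mg sin 59° = 10.286 N and the normal force is N = mg cos 59° = 6.180 N.
With no friction, a = g sin 59° = 8.5717 m/s².
Starting from rest, L = ½at², so t = √(2L/a) = √(2 × 14.7 / 8.5717) = 1.8520 s.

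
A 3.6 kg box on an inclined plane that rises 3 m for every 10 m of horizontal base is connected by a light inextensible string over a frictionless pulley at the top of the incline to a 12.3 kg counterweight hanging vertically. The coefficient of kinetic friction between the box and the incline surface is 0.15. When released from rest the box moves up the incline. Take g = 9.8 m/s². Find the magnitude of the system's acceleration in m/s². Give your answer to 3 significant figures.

For the box on the incline: the weight component along the slope is m₁g sin 16.70° = 3.6 × 9.8 × 0.2873 = 10.136 N and the normal force is N = m₁g cos 16.70° = 33.792 N.
Kinetic friction opposes the box's motion up the incline: f = μN = 0.15 × 33.792 = 5.069 N acting down the slope.
Newton's second law for the box (up-slope positive): T − 10.136 − 5.069 = 3.6 a. For the hanging counterweight (downward positive): 12.3 × 9.8 − T = 12.3 a.
Adding the two equations eliminates T: 105.335 = 15.9 a, so a = 6.6248 m/s².

6.62 m/s²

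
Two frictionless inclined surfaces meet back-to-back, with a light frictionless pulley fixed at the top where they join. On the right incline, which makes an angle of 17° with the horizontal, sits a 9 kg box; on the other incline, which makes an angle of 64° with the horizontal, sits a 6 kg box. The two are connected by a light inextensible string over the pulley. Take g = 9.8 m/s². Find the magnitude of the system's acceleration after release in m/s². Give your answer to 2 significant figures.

Resolve each weight along its own incline: the 9 kg mass has component 9 × 9.8 × sin 17° = 25.787 N down its slope, and the 6 kg mass has 6 × 9.8 × sin 64° = 52.849 N down its slope.
The 6 kg side's 52.849 N exceeds the other side's 25.787 N, so that mass slides down and the 9 kg mass slides up. Taking that direction as positive, Newton's second law for the whole system gives 52.849 − 25.787 = (9 + 6) a, so a = 27.062 / 15 = 1.8041 m/s².

1.8 m/s²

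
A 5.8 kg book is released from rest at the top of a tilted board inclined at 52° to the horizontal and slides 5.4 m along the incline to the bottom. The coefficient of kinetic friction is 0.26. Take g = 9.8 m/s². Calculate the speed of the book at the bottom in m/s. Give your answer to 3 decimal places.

8.152 m/s

The weight component along the incline is mg sin 52° = 44.791 N and the normal force is N = mg cos 52° = 34.994 N.
Friction up the slope is f = μN = 0.26 × 34.994 = 9.098 N, so the net downslope force is 44.791 − 9.098 = 35.693 N and a = 35.693 / 5.8 = 6.1540 m/s².
Starting from rest over a distance of 5.4 m, v² = 2aL = 2 × 6.1540 × 5.4 = 66.4632, so v = 8.1525 m/s.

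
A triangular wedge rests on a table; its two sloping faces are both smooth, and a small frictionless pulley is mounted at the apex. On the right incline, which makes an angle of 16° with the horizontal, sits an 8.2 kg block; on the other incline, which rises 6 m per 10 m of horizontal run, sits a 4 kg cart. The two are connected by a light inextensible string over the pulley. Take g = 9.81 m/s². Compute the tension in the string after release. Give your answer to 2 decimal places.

20.84 N

Resolve each weight along its own incline: the 8.2 kg mass has component 8.2 × 9.81 × sin 16° = 22.173 N down its slope, and the 4 kg mass has 4 × 9.81 × sin 30.96° = 20.189 N down its slope.
The 8.2 kg side's 22.173 N exceeds the other side's 20.189 N, so that mass slides down and the 4 kg mass slides up. Taking that direction as positive, Newton's second law for the whole system gives 22.173 − 20.189 = (8.2 + 4) a, so a = 1.984 / 12.2 = 0.1626 m/s².
For the 4 kg mass (up-slope positive): T − 20.189 = 4 × 0.1626, so T = 20.839 N.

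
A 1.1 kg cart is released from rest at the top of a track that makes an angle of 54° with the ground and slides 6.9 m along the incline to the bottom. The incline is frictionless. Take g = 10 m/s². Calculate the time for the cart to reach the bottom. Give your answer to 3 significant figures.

The weight component along the incline is mg sin 54° = 8.899 N and the normal force is N = mg cos 54° = 6.466 N.
With no friction, a = g sin 54° = 8.0902 m/s².
Starting from rest, L = ½at², so t = √(2L/a) = √(2 × 6.9 / 8.0902) = 1.3061 s.

1.31 s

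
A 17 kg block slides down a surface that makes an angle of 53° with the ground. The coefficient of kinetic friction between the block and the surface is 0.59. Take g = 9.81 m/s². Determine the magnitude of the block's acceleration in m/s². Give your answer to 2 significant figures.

Resolving the weight along the incline: the component pulling the block down the slope is mg sin 53° = 17 × 9.81 × 0.7986 = 133.183 N, and the normal force is N = mg cos 53° = 17 × 9.81 × 0.6018 = 100.362 N.
Kinetic friction acts up the slope with magnitude f = μN = 0.59 × 100.362 = 59.214 N.
Net force along the incline is 133.183 − 59.214 = 73.969 N, so a = 73.969 / 17 = 4.3511 m/s².

4.4 m/s²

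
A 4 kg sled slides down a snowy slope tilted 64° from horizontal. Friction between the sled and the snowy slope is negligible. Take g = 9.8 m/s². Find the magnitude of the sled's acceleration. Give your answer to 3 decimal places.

Resolving the weight along the incline: the component pulling the sled down the slope is mg sin 64° = 4 × 9.8 × 0.8988 = 35.233 N, and the normal force is N = mg cos 64° = 4 × 9.8 × 0.4384 = 17.185 N.
With no friction the net force along the incline is 35.233 N, so a = g sin 64° = 35.233 / 4 = 8.8082 m/s².

8.808 m/s²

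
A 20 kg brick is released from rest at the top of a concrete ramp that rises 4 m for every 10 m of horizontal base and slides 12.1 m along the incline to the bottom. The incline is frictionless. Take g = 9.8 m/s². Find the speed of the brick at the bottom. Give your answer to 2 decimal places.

The weight component along the incline is mg sin 21.80° = 72.793 N and the normal force is N = mg cos 21.80° = 181.981 N.
With no friction, a = g sin 21.80° = 3.6396 m/s².
Starting from rest over a distance of 12.1 m, v² = 2aL = 2 × 3.6396 × 12.1 = 88.0783, so v = 9.3850 m/s.

9.39 m/s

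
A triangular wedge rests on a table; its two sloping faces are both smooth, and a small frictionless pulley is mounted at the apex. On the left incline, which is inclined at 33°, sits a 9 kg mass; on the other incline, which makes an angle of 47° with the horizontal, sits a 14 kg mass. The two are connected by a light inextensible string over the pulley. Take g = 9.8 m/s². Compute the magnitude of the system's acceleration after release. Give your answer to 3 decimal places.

2.274 m/s²

Resolve each weight along its own incline: the 9 kg mass has component 9 × 9.8 × sin 33° = 48.037 N down its slope, and the 14 kg mass has 14 × 9.8 × sin 47° = 100.342 N down its slope.
The 14 kg side's 100.342 N exceeds the other side's 48.037 N, so that mass slides down and the 9 kg mass slides up. Taking that direction as positive, Newton's second law for the whole system gives 100.342 − 48.037 = (9 + 14) a, so a = 52.305 / 23 = 2.2741 m/s².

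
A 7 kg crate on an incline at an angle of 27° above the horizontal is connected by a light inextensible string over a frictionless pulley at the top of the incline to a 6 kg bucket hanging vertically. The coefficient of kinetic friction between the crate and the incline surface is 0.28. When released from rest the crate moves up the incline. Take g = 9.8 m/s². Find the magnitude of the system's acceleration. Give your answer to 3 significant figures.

For the crate on the incline: the weight component along the slope is m₁g sin 27° = 7 × 9.8 × 0.4540 = 31.144 N and the normal force is N = m₁g cos 27° = 61.123 N.
Kinetic friction opposes the crate's motion up the incline: f = μN = 0.28 × 61.123 = 17.114 N acting down the slope.
Newton's second law for the crate (up-slope positive): T − 31.144 − 17.114 = 7 a. For the hanging bucket (downward positive): 6 × 9.8 − T = 6 a.
Adding the two equations eliminates T: 10.542 = 13 a, so a = 0.8109 m/s².

0.811 m/s²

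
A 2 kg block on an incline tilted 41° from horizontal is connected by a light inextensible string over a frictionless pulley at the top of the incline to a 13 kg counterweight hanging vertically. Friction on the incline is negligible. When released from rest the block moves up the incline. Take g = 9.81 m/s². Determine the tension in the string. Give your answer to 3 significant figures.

28.2 N

For the block on the incline: the weight component along the slope is m₁g sin 41° = 2 × 9.81 × 0.6561 = 12.873 N and the normal force is N = m₁g cos 41° = 14.807 N.
Newton's second law for the block (up-slope positive): T − 12.873 = 2 a. For the hanging counterweight (downward positive): 13 × 9.81 − T = 13 a.
Adding the two equations eliminates T: 114.657 = 15 a, so a = 7.6438 m/s².
Then from the hanging counterweight's equation, T = 13 × (9.81 − 7.6438) = 28.161 N.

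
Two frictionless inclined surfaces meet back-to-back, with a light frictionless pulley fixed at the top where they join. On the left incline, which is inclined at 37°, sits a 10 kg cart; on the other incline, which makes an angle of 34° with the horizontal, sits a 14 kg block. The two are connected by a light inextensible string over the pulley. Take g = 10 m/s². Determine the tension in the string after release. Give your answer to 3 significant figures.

67.7 N

Resolve each weight along its own incline: the 10 kg mass has component 10 × 10 × sin 37° = 60.182 N down its slope, and the 14 kg mass has 14 × 10 × sin 34° = 78.287 N down its slope.
The 14 kg side's 78.287 N exceeds the other side's 60.182 N, so that mass slides down and the 10 kg mass slides up. Taking that direction as positive, Newton's second law for the whole system gives 78.287 − 60.182 = (10 + 14) a, so a = 18.105 / 24 = 0.7544 m/s².
For the 10 kg mass (up-slope positive): T − 60.182 = 10 × 0.7544, so T = 67.726 N.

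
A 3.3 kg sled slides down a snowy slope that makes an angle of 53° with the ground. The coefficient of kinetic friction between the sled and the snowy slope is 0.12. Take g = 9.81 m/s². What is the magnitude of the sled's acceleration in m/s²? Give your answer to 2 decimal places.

Resolving the weight along the incline: the component pulling the sled down the slope is mg sin 53° = 3.3 × 9.81 × 0.7986 = 25.853 N, and the normal force is N = mg cos 53° = 3.3 × 9.81 × 0.6018 = 19.482 N.
Kinetic friction acts up the slope with magnitude f = μN = 0.12 × 19.482 = 2.338 N.
Net force along the incline is 25.853 − 2.338 = 23.515 N, so a = 23.515 / 3.3 = 7.1258 m/s².

7.13 m/s²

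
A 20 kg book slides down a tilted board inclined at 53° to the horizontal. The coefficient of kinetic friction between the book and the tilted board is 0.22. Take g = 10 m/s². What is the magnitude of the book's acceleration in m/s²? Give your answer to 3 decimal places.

Resolving the weight along the incline: the component pulling the book down the slope is mg sin 53° = 20 × 10 × 0.7986 = 159.720 N, and the normal force is N = mg cos 53° = 20 × 10 × 0.6018 = 120.360 N.
Kinetic friction acts up the slope with magnitude f = μN = 0.22 × 120.360 = 26.479 N.
Net force along the incline is 159.720 − 26.479 = 133.241 N, so a = 133.241 / 20 = 6.6621 m/s².

6.662 m/s²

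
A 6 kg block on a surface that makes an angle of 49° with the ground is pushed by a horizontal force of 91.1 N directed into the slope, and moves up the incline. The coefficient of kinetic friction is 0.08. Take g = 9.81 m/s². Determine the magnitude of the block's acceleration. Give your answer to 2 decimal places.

1.13 m/s²

The horizontal push has components F cos 49° = 91.1 × 0.6561 = 59.771 N up the incline and F sin 49° = 91.1 × 0.7547 = 68.753 N pressing into the surface.
The normal force is therefore N = mg cos 49° + F sin 49° = 38.618 + 68.753 = 107.371 N, and kinetic friction down the slope is μN = 0.08 × 107.371 = 8.590 N.
Along the incline: F cos 49° − mg sin 49° − μN = ma, so 59.771 − 44.422 − 8.590 = 6 a, giving a = 1.1265 m/s².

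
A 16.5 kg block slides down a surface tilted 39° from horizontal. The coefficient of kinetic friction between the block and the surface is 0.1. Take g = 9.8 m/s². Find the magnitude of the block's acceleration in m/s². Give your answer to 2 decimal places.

5.41 m/s²

Resolving the weight along the incline: the component pulling the block down the slope is mg sin 39° = 16.5 × 9.8 × 0.6293 = 101.758 N, and the normal force is N = mg cos 39° = 16.5 × 9.8 × 0.7771 = 125.657 N.
Kinetic friction acts up the slope with magnitude f = μN = 0.1 × 125.657 = 12.566 N.
Net force along the incline is 101.758 − 12.566 = 89.192 N, so a = 89.192 / 16.5 = 5.4056 m/s².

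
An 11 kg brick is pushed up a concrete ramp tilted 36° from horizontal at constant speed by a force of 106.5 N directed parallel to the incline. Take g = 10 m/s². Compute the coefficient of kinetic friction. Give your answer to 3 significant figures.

0.470

At constant speed ΣF = 0 along the incline. The applied 106.5 N acts up the slope; the weight component mg sin 36° = 64.656 N and kinetic friction μN both act down the slope.
So 106.5 = 64.656 + μ × 88.992, giving μ = (106.5 − 64.656) / 88.992 = 0.4702.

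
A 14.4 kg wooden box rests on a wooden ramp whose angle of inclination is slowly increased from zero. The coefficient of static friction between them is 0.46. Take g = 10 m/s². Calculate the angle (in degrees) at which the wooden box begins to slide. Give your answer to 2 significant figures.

At the threshold of sliding, static friction is at its maximum μ_s N and exactly balances the weight component along the incline: mg sin θ = μ_s mg cos θ.
Hence tan θ = μ_s = 0.46, so θ = arctan(0.46) = 24.7024°.

25°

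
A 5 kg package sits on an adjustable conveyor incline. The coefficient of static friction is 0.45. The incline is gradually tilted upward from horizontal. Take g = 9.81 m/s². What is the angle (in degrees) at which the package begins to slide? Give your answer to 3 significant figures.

24.2°

At the threshold of sliding, static friction is at its maximum μ_s N and exactly balances the weight component along the incline: mg sin θ = μ_s mg cos θ.
Hence tan θ = μ_s = 0.45, so θ = arctan(0.45) = 24.2277°.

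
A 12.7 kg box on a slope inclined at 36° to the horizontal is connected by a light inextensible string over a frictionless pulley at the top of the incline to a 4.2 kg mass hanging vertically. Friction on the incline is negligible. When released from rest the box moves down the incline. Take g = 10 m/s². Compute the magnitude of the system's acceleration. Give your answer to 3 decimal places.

1.932 m/s²

For the box on the incline: the weight component along the slope is m₁g sin 36° = 12.7 × 10 × 0.5878 = 74.651 N and the normal force is N = m₁g cos 36° = 102.745 N.
Newton's second law for the box (down-slope positive): 74.651 − T = 12.7 a. For the hanging mass (upward positive): T − 4.2 × 10 = 4.2 a.
Adding the two equations eliminates T: 32.651 = 16.9 a, so a = 1.9320 m/s².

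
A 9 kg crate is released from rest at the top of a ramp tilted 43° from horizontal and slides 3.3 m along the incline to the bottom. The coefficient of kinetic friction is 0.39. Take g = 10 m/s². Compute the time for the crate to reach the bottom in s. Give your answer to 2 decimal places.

The weight component along the incline is mg sin 43° = 61.380 N and the normal force is N = mg cos 43° = 65.822 N.
Friction up the slope is f = μN = 0.39 × 65.822 = 25.671 N, so the net downslope force is 61.380 − 25.671 = 35.709 N and a = 35.709 / 9 = 3.9677 m/s².
Starting from rest, L = ½at², so t = √(2L/a) = √(2 × 3.3 / 3.9677) = 1.2897 s.

1.29 s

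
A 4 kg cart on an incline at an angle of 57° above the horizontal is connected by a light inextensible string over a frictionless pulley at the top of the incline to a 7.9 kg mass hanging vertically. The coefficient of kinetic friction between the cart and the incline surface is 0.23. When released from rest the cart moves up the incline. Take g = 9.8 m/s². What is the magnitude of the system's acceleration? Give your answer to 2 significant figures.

3.3 m/s²

For the cart on the incline: the weight component along the slope is m₁g sin 57° = 4 × 9.8 × 0.8387 = 32.877 N and the normal force is N = m₁g cos 57° = 21.350 N.
Kinetic friction opposes the cart's motion up the incline: f = μN = 0.23 × 21.350 = 4.911 N acting down the slope.
Newton's second law for the cart (up-slope positive): T − 32.877 − 4.911 = 4 a. For the hanging mass (downward positive): 7.9 × 9.8 − T = 7.9 a.
Adding the two equations eliminates T: 39.632 = 11.9 a, so a = 3.3304 m/s².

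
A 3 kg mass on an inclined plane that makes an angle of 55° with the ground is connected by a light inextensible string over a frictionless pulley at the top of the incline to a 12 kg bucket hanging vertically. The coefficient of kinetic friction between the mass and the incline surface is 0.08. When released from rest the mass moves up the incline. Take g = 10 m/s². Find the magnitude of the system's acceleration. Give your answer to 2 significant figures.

For the mass on the incline: the weight component along the slope is m₁g sin 55° = 3 × 10 × 0.8192 = 24.576 N and the normal force is N = m₁g cos 55° = 17.207 N.
Kinetic friction opposes the mass's motion up the incline: f = μN = 0.08 × 17.207 = 1.377 N acting down the slope.
Newton's second law for the mass (up-slope positive): T − 24.576 − 1.377 = 3 a. For the hanging bucket (downward positive): 12 × 10 − T = 12 a.
Adding the two equations eliminates T: 94.047 = 15 a, so a = 6.2698 m/s².

6.3 m/s²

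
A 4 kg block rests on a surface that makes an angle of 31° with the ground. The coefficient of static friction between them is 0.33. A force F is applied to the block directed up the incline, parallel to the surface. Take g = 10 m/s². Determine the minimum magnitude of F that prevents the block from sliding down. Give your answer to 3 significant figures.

9.29 N

The normal force is N = mg cos 31° = 34.287 N. With F at its minimum the block is on the verge of sliding down, so static friction is at its maximum μ_s N = 0.33 × 34.287 = 11.315 N and acts up the slope.
Equilibrium along the incline: F + μ_s N = mg sin 31°, so F = 20.602 − 11.315 = 9.287 N.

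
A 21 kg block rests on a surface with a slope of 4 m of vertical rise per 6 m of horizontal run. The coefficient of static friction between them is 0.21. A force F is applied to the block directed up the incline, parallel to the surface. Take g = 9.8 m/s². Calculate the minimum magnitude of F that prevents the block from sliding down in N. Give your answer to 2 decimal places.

The normal force is N = mg cos 33.69° = 171.236 N. With F at its minimum the block is on the verge of sliding down, so static friction is at its maximum μ_s N = 0.21 × 171.236 = 35.960 N and acts up the slope.
Equilibrium along the incline: F + μ_s N = mg sin 33.69°, so F = 114.157 − 35.960 = 78.197 N.

78.20 N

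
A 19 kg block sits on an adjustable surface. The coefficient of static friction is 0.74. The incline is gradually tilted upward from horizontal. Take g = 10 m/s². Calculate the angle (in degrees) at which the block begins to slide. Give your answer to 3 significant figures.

36.5°

At the threshold of sliding, static friction is at its maximum μ_s N and exactly balances the weight component along the incline: mg sin θ = μ_s mg cos θ.
Hence tan θ = μ_s = 0.74, so θ = arctan(0.74) = 36.5014°.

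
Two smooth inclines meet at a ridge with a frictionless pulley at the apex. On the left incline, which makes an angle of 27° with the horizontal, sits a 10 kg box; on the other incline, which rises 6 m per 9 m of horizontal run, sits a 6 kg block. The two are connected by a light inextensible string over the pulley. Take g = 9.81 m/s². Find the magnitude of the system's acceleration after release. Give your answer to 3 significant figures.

Resolve each weight along its own incline: the 10 kg mass has component 10 × 9.81 × sin 27° = 44.536 N down its slope, and the 6 kg mass has 6 × 9.81 × sin 33.69° = 32.650 N down its slope.
The 10 kg side's 44.536 N exceeds the other side's 32.650 N, so that mass slides down and the 6 kg mass slides up. Taking that direction as positive, Newton's second law for the whole system gives 44.536 − 32.650 = (10 + 6) a, so a = 11.886 / 16 = 0.7429 m/s².

0.743 m/s²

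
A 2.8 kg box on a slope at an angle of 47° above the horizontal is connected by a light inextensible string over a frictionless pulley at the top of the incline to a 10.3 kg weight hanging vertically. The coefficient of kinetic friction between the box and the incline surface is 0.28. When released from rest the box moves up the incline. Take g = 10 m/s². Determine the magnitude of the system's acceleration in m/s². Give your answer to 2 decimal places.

For the box on the incline: the weight component along the slope is m₁g sin 47° = 2.8 × 10 × 0.7314 = 20.479 N and the normal force is N = m₁g cos 47° = 19.096 N.
Kinetic friction opposes the box's motion up the incline: f = μN = 0.28 × 19.096 = 5.347 N acting down the slope.
Newton's second law for the box (up-slope positive): T − 20.479 − 5.347 = 2.8 a. For the hanging weight (downward positive): 10.3 × 10 − T = 10.3 a.
Adding the two equations eliminates T: 77.174 = 13.1 a, so a = 5.8911 m/s².

5.89 m/s²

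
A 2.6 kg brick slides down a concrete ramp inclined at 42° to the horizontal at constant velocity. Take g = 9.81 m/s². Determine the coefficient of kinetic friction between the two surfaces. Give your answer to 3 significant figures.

At constant velocity the net force along the incline is zero: mg sin 42° = μ mg cos 42°.
So μ = tan 42° = 0.6691 / 0.7431 = 0.9004.

0.900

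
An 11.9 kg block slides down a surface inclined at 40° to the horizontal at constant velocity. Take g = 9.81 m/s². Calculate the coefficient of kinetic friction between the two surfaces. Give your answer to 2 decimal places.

0.84

At constant velocity the net force along the incline is zero: mg sin 40° = μ mg cos 40°.
So μ = tan 40° = 0.6428 / 0.7660 = 0.8392.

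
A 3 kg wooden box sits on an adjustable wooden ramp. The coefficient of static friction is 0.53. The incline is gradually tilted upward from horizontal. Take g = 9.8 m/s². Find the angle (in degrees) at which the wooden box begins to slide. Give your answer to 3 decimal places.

27.924°

At the threshold of sliding, static friction is at its maximum μ_s N and exactly balances the weight component along the incline: mg sin θ = μ_s mg cos θ.
Hence tan θ = μ_s = 0.53, so θ = arctan(0.53) = 27.9236°.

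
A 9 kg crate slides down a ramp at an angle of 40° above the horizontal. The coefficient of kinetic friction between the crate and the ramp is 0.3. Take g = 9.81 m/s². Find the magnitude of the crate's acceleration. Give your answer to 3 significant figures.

Resolving the weight along the incline: the component pulling the crate down the slope is mg sin 40° = 9 × 9.81 × 0.6428 = 56.753 N, and the normal force is N = mg cos 40° = 9 × 9.81 × 0.7660 = 67.630 N.
Kinetic friction acts up the slope with magnitude f = μN = 0.3 × 67.630 = 20.289 N.
Net force along the incline is 56.753 − 20.289 = 36.464 N, so a = 36.464 / 9 = 4.0516 m/s².

4.05 m/s²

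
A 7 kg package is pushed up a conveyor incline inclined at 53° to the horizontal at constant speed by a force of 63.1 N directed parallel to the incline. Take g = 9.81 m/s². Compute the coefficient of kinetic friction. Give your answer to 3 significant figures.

At constant speed ΣF = 0 along the incline. The applied 63.1 N acts up the slope; the weight component mg sin 53° = 54.842 N and kinetic friction μN both act down the slope.
So 63.1 = 54.842 + μ × 41.327, giving μ = (63.1 − 54.842) / 41.327 = 0.1998.

0.200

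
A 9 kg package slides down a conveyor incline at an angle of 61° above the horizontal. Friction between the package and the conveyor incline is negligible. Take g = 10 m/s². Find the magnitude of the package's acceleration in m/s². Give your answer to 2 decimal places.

Resolving the weight along the incline: the component pulling the package down the slope is mg sin 61° = 9 × 10 × 0.8746 = 78.714 N, and the normal force is N = mg cos 61° = 9 × 10 × 0.4848 = 43.632 N.
With no friction the net force along the incline is 78.714 N, so a = g sin 61° = 78.714 / 9 = 8.7460 m/s².

8.75 m/s²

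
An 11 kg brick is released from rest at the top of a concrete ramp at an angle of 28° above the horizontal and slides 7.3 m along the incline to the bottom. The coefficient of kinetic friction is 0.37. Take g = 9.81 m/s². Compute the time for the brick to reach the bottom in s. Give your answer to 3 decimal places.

The weight component along the incline is mg sin 28° = 50.661 N and the normal force is N = mg cos 28° = 95.279 N.
Friction up the slope is f = μN = 0.37 × 95.279 = 35.253 N, so the net downslope force is 50.661 − 35.253 = 15.408 N and a = 15.408 / 11 = 1.4007 m/s².
Starting from rest, L = ½at², so t = √(2L/a) = √(2 × 7.3 / 1.4007) = 3.2285 s.

3.229 s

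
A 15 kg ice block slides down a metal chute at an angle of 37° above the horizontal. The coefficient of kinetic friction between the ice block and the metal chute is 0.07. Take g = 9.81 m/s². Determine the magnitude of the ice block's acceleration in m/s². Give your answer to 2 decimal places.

5.36 m/s²

Resolving the weight along the incline: the component pulling the ice block down the slope is mg sin 37° = 15 × 9.81 × 0.6018 = 88.555 N, and the normal force is N = mg cos 37° = 15 × 9.81 × 0.7986 = 117.514 N.
Kinetic friction acts up the slope with magnitude f = μN = 0.07 × 117.514 = 8.226 N.
Net force along the incline is 88.555 − 8.226 = 80.329 N, so a = 80.329 / 15 = 5.3553 m/s².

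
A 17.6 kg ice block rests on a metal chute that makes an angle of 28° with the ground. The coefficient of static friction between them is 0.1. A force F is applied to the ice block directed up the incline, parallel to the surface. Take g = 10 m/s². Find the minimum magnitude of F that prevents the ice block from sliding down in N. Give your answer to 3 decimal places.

67.087 N

The normal force is N = mg cos 28° = 155.399 N. With F at its minimum the ice block is on the verge of sliding down, so static friction is at its maximum μ_s N = 0.1 × 155.399 = 15.540 N and acts up the slope.
Equilibrium along the incline: F + μ_s N = mg sin 28°, so F = 82.627 − 15.540 = 67.087 N.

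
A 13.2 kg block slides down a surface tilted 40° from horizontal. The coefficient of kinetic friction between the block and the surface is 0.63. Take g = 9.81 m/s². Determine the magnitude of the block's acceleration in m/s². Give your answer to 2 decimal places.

1.57 m/s²

Resolving the weight along the incline: the component pulling the block down the slope is mg sin 40° = 13.2 × 9.81 × 0.6428 = 83.237 N, and the normal force is N = mg cos 40° = 13.2 × 9.81 × 0.7660 = 99.191 N.
Kinetic friction acts up the slope with magnitude f = μN = 0.63 × 99.191 = 62.490 N.
Net force along the incline is 83.237 − 62.490 = 20.747 N, so a = 20.747 / 13.2 = 1.5717 m/s².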